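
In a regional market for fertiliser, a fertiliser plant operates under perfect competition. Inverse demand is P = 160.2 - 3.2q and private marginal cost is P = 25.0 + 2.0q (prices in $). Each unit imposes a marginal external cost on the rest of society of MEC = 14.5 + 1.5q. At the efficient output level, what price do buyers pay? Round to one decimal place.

Social marginal cost = private MC + MEC = 39.5 + 3.5q.
Set SMC = demand: 39.5 + 3.5q = 160.2 - 3.2q → q* = 18.0149.
Consumer price on the demand curve at q*: 160.2 − 3.2×18.0149 = 102.5523.

P = $102.6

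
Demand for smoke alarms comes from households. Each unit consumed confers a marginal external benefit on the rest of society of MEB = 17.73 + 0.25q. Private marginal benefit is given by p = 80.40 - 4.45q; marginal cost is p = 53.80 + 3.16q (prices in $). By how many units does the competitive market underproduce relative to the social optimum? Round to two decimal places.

2.53 units

Market equilibrium (private): 53.80 + 3.16q = 80.40 - 4.45q → q_m = 3.4954.
Social marginal benefit = demand + MEB = 98.13 - 4.20q.
Set SMB = MC: 98.13 - 4.20q = 53.80 + 3.16q → q* = 6.0231.
Gap = |3.4954 − 6.0231| = 2.5277.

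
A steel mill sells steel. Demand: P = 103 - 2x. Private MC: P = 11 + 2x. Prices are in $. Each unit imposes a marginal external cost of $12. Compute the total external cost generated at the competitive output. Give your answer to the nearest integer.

$276

Market equilibrium (private): 11 + 2x = 103 - 2x → x_m = 23.0000.
Total external cost = MEC × x_m = 12 × 23.0000 = 276.0000.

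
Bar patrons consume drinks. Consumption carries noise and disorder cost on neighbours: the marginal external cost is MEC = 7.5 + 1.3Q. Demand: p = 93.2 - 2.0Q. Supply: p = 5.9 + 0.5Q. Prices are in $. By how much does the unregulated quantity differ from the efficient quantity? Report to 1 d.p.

Market equilibrium (private): 5.9 + 0.5Q = 93.2 - 2.0Q → Q_m = 34.9200.
Social marginal benefit = demand − MEC = 85.7 - 3.3Q.
Set SMB = MC: 85.7 - 3.3Q = 5.9 + 0.5Q → Q* = 21.0000.
Gap = |34.9200 − 21.0000| = 13.9200.

13.9 units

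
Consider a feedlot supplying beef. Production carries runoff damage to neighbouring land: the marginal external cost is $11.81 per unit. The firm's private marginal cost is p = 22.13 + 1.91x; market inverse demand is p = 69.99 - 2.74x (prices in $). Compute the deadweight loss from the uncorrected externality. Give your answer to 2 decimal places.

DWL = $15.00

Market equilibrium (private): 22.13 + 1.91x = 69.99 - 2.74x → x_m = 10.2925.
Social marginal cost = private MC + MEC = 33.94 + 1.91x.
Set SMC = demand: 33.94 + 1.91x = 69.99 - 2.74x → x* = 7.7527.
The loss is the area between SMC and demand from x* to x_m; with linear curves that's a triangle of height MEC(x_m).
DWL = ½ × 2.5398 × 11.8100 = 14.9975.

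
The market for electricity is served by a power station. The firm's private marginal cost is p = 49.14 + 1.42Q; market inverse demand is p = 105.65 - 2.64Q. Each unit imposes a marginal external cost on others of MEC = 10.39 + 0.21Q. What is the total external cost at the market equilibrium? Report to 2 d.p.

164.96

Market equilibrium (private): 49.14 + 1.42Q = 105.65 - 2.64Q → Q_m = 13.9187.
Total external cost = ∫₀^{Q_m} (10.39 + 0.21Q) dQ = 10.39×13.9187 + ½×0.21×13.9187² = 164.9570.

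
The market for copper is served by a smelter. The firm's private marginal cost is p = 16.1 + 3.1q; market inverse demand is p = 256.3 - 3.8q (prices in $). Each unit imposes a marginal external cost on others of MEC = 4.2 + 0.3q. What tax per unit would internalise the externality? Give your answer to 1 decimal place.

Social marginal cost = private MC + MEC = 20.3 + 3.4q.
Set SMC = demand: 20.3 + 3.4q = 256.3 - 3.8q → q* = 32.7778.
The Pigouvian tax equals MEC at q*: 4.2 + 0.3×32.7778 = 14.0333.

tax = $14.0 per unit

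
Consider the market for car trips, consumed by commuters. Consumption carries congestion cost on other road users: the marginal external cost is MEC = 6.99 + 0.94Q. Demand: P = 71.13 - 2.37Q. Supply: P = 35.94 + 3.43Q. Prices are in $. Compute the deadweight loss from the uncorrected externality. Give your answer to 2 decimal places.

Market equilibrium (private): 35.94 + 3.43Q = 71.13 - 2.37Q → Q_m = 6.0672.
Social marginal benefit = demand − MEC = 64.14 - 3.31Q.
Set SMB = MC: 64.14 - 3.31Q = 35.94 + 3.43Q → Q* = 4.1840.
The welfare-loss triangle has base |Q_m − Q*| and height MEC(Q_m) (the vertical gap between SMB and MC is zero at Q* and MEC at Q_m).
DWL = ½ × 1.8832 × 12.6932 = 11.9519.

DWL = $11.95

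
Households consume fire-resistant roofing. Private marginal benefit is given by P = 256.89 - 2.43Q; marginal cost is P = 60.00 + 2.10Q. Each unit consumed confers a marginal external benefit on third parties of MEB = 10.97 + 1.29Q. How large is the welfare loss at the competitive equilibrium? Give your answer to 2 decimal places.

DWL = 693.53

Market equilibrium (private): 60.00 + 2.10Q = 256.89 - 2.43Q → Q_m = 43.4636.
Social marginal benefit = demand + MEB = 267.86 - 1.14Q.
Set SMB = MC: 267.86 - 1.14Q = 60.00 + 2.10Q → Q* = 64.1543.
Between Q* and Q_m the wedge SMB − MC runs linearly from 0 to MEB(Q_m), so the loss is a triangle.
DWL = ½ × 20.6907 × 67.0380 = 693.5316.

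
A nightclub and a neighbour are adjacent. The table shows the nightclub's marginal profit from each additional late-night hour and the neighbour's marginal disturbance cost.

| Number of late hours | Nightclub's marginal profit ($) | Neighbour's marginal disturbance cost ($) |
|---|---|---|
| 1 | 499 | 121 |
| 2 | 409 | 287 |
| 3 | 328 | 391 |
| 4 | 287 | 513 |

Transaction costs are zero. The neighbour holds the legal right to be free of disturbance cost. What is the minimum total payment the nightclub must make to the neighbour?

$408

Efficient level: marginal profit ≥ marginal disturbance cost through level 2, so k* = 2.
With the neighbour holding the right, the nightclub must at least compensate total damage at k*: 121 + 287 = 408.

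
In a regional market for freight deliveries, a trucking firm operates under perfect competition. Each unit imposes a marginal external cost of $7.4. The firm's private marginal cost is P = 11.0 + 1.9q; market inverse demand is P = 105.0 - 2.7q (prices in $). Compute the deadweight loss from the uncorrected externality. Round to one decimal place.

Market equilibrium (private): 11.0 + 1.9q = 105.0 - 2.7q → q_m = 20.4348.
Social marginal cost = private MC + MEC = 18.4 + 1.9q.
Set SMC = demand: 18.4 + 1.9q = 105.0 - 2.7q → q* = 18.8261.
Height of the DWL triangle at q_m is SMC(q_m) − demand(q_m) = MEC(q_m) = 7.4000.
DWL = ½ × 1.6087 × 7.4000 = 5.9522.

DWL = $6.0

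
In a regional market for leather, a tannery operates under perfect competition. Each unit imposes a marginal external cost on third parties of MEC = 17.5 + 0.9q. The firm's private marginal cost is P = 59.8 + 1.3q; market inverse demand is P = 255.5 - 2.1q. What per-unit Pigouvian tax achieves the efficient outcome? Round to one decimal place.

Social marginal cost = private MC + MEC = 77.3 + 2.2q.
Set SMC = demand: 77.3 + 2.2q = 255.5 - 2.1q → q* = 41.4419.
The Pigouvian tax equals MEC at q*: 17.5 + 0.9×41.4419 = 54.7977.

tax = 54.8 per unit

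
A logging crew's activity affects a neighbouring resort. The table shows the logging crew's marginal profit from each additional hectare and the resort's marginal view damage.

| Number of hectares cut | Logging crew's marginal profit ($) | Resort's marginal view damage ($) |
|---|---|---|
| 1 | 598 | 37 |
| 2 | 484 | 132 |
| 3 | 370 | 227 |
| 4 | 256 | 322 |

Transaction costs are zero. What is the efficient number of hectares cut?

Bargaining reaches the level where marginal profit last exceeds marginal view damage.
That holds through level 3 (370 ≥ 227) but not at 4 (256 < 322).

3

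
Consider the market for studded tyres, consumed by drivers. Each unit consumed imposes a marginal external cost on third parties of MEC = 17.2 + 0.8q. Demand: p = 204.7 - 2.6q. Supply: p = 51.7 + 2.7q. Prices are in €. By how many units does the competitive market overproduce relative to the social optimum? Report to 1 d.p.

Market equilibrium (private): 51.7 + 2.7q = 204.7 - 2.6q → q_m = 28.8679.
Social marginal benefit = demand − MEC = 187.5 - 3.4q.
Set SMB = MC: 187.5 - 3.4q = 51.7 + 2.7q → q* = 22.2623.
Gap = |28.8679 − 22.2623| = 6.6056.

6.6 units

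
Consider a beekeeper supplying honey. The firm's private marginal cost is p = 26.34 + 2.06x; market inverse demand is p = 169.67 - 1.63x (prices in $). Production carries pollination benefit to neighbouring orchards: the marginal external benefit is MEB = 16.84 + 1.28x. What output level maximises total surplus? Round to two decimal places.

x* = 66.46

Social marginal cost = private MC − MEB = 9.50 + 0.78x.
Set SMC = demand: 9.50 + 0.78x = 169.67 - 1.63x → x* = 66.4606.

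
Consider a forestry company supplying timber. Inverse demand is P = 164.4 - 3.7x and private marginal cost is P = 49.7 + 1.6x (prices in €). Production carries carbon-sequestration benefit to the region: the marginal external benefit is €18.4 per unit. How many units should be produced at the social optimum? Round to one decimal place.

x* = 25.1

Social marginal cost = private MC − MEB = 31.3 + 1.6x.
Set SMC = demand: 31.3 + 1.6x = 164.4 - 3.7x → x* = 25.1132.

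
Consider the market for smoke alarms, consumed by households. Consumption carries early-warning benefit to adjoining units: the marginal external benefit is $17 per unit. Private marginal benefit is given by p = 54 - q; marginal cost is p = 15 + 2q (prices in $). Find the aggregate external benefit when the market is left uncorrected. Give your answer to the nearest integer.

$221

Market equilibrium (private): 15 + 2q = 54 - q → q_m = 13.0000.
Total external benefit = MEB × q_m = 17 × 13.0000 = 221.0000.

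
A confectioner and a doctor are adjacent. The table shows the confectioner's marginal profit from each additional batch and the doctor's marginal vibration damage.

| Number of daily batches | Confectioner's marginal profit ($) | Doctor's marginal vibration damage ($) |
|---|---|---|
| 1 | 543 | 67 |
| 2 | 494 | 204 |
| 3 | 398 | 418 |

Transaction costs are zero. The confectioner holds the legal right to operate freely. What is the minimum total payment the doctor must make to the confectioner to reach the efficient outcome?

Left alone the confectioner would choose level 3 (marginal profit stays positive).
Efficient level: k* = 2 (marginal profit ≥ marginal vibration damage through 2).
The doctor must at least cover the confectioner's forgone profit from cutting 3→2: 398 = 398.

$398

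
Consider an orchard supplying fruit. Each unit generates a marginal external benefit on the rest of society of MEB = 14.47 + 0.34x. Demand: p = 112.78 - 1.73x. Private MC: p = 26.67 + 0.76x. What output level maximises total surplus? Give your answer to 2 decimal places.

Social marginal cost = private MC − MEB = 12.20 + 0.42x.
Set SMC = demand: 12.20 + 0.42x = 112.78 - 1.73x → x* = 46.7814.

x* = 46.78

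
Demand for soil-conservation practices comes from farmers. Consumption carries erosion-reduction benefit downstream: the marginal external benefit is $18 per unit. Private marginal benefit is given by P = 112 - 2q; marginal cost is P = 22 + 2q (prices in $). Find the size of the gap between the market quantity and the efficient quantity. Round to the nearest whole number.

Market equilibrium (private): 22 + 2q = 112 - 2q → q_m = 22.5000.
Social marginal benefit = demand + MEB = 130 - 2q.
Set SMB = MC: 130 - 2q = 22 + 2q → q* = 27.0000.
Gap = |22.5000 − 27.0000| = 4.5000.

5 units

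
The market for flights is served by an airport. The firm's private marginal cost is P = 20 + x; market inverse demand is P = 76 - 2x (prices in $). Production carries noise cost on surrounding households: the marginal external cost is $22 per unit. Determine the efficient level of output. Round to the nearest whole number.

Social marginal cost = private MC + MEC = 42 + x.
Set SMC = demand: 42 + x = 76 - 2x → x* = 11.3333.

x* = 11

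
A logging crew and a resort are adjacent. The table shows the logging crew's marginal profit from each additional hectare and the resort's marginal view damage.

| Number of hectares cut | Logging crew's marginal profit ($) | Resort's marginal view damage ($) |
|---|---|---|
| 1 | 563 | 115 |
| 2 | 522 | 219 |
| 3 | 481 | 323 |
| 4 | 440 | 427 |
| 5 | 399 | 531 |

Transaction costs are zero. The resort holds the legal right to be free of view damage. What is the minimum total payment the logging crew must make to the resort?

Efficient level: marginal profit ≥ marginal view damage through level 4, so k* = 4.
With the resort holding the right, the logging crew must at least compensate total damage at k*: 115 + 219 + 323 + 427 = 1084.

$1084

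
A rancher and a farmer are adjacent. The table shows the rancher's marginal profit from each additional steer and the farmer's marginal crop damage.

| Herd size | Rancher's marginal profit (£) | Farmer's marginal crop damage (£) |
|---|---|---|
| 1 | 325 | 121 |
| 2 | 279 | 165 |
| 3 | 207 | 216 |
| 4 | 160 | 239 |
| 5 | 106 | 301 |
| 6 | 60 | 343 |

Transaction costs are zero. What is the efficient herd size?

2

Bargaining reaches the level where marginal profit last exceeds marginal crop damage.
That holds through level 2 (279 ≥ 165) but not at 3 (207 < 216).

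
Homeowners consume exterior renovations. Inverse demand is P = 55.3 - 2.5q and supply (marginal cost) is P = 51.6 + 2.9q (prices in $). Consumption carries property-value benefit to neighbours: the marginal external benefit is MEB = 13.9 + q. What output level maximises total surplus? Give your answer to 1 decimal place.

Social marginal benefit = demand + MEB = 69.2 - 1.5q.
Set SMB = MC: 69.2 - 1.5q = 51.6 + 2.9q → q* = 4.0000.

q* = 4.0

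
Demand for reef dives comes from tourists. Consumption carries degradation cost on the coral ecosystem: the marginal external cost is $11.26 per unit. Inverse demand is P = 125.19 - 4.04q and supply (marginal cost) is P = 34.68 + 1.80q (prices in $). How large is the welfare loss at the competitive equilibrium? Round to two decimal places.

Market equilibrium (private): 34.68 + 1.80q = 125.19 - 4.04q → q_m = 15.4983.
Social marginal benefit = demand − MEC = 113.93 - 4.04q.
Set SMB = MC: 113.93 - 4.04q = 34.68 + 1.80q → q* = 13.5702.
The welfare-loss triangle has base |q_m − q*| and height MEC(q_m) (the vertical gap between SMB and MC is zero at q* and MEC at q_m).
DWL = ½ × 1.9281 × 11.2600 = 10.8552.

DWL = $10.86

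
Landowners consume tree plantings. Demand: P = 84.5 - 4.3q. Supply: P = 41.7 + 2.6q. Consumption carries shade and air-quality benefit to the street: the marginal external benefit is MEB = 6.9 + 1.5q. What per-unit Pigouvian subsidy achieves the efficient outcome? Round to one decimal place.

Social marginal benefit = demand + MEB = 91.4 - 2.8q.
Set SMB = MC: 91.4 - 2.8q = 41.7 + 2.6q → q* = 9.2037.
The Pigouvian subsidy equals MEB at q*: 6.9 + 1.5×9.2037 = 20.7056.

subsidy = 20.7 per unit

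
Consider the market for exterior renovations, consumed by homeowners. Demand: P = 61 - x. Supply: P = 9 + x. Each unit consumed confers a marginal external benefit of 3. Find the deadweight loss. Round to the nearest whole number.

DWL = 2

Market equilibrium (private): 9 + x = 61 - x → x_m = 26.0000.
Social marginal benefit = demand + MEB = 64 - x.
Set SMB = MC: 64 - x = 9 + x → x* = 27.5000.
Between x* and x_m the wedge SMB − MC runs linearly from 0 to MEB(x_m), so the loss is a triangle.
DWL = ½ × 1.5000 × 3.0000 = 2.2500.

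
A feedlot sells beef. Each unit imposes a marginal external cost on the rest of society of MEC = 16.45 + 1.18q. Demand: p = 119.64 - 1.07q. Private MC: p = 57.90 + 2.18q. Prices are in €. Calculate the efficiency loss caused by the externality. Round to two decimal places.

Market equilibrium (private): 57.90 + 2.18q = 119.64 - 1.07q → q_m = 18.9969.
Social marginal cost = private MC + MEC = 74.35 + 3.36q.
Set SMC = demand: 74.35 + 3.36q = 119.64 - 1.07q → q* = 10.2235.
The loss is the area between SMC and demand from q* to q_m; with linear curves that's a triangle of height MEC(q_m).
DWL = ½ × 8.7734 × 38.8664 = 170.4952.

DWL = €170.50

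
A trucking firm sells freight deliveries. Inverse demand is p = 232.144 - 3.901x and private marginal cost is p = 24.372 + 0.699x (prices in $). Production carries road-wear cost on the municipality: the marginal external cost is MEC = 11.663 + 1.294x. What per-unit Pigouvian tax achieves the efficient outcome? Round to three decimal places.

tax = $54.718 per unit

Social marginal cost = private MC + MEC = 36.035 + 1.993x.
Set SMC = demand: 36.035 + 1.993x = 232.144 - 3.901x → x* = 33.2727.
The Pigouvian tax equals MEC at x*: 11.663 + 1.294×33.2727 = 54.7179.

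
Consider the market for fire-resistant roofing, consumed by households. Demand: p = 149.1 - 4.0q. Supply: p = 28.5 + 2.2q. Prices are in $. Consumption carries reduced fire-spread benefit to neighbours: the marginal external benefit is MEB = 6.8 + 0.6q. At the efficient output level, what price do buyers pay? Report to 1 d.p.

P = $58.1

Social marginal benefit = demand + MEB = 155.9 - 3.4q.
Set SMB = MC: 155.9 - 3.4q = 28.5 + 2.2q → q* = 22.7500.
Consumer price on the demand curve at q*: 149.1 − 4.0×22.7500 = 58.1000.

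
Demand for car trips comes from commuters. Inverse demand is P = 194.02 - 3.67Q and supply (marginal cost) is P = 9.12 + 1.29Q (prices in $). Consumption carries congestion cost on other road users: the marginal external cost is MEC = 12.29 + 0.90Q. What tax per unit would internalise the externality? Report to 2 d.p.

tax = $38.80 per unit

Social marginal benefit = demand − MEC = 181.73 - 4.57Q.
Set SMB = MC: 181.73 - 4.57Q = 9.12 + 1.29Q → Q* = 29.4556.
The Pigouvian tax equals MEC at Q*: 12.29 + 0.90×29.4556 = 38.8000.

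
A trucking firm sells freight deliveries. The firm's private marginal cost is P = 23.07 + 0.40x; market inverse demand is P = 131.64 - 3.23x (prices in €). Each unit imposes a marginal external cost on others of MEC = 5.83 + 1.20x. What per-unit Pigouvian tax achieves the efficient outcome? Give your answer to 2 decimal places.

Social marginal cost = private MC + MEC = 28.90 + 1.60x.
Set SMC = demand: 28.90 + 1.60x = 131.64 - 3.23x → x* = 21.2712.
The Pigouvian tax equals MEC at x*: 5.83 + 1.20×21.2712 = 31.3554.

tax = €31.36 per unit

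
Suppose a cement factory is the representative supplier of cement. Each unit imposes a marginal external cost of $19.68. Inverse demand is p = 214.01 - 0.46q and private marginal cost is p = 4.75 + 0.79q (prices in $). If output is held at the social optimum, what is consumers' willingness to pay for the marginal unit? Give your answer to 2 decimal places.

P = $144.24

Social marginal cost = private MC + MEC = 24.43 + 0.79q.
Set SMC = demand: 24.43 + 0.79q = 214.01 - 0.46q → q* = 151.6640.
Consumer price on the demand curve at q*: 214.01 − 0.46×151.6640 = 144.2446.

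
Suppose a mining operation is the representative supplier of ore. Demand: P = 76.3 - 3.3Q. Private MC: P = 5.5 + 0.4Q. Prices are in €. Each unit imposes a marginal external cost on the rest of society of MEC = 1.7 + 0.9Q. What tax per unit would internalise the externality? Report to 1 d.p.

tax = €15.2 per unit

Social marginal cost = private MC + MEC = 7.2 + 1.3Q.
Set SMC = demand: 7.2 + 1.3Q = 76.3 - 3.3Q → Q* = 15.0217.
The Pigouvian tax equals MEC at Q*: 1.7 + 0.9×15.0217 = 15.2195.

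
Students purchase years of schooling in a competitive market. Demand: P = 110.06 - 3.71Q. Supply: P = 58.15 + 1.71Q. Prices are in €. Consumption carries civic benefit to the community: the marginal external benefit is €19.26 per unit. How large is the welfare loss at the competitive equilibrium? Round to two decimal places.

Market equilibrium (private): 58.15 + 1.71Q = 110.06 - 3.71Q → Q_m = 9.5775.
Social marginal benefit = demand + MEB = 129.32 - 3.71Q.
Set SMB = MC: 129.32 - 3.71Q = 58.15 + 1.71Q → Q* = 13.1310.
Between Q* and Q_m the wedge SMB − MC runs linearly from 0 to MEB(Q_m), so the loss is a triangle.
DWL = ½ × 3.5535 × 19.2600 = 34.2202.

DWL = €34.22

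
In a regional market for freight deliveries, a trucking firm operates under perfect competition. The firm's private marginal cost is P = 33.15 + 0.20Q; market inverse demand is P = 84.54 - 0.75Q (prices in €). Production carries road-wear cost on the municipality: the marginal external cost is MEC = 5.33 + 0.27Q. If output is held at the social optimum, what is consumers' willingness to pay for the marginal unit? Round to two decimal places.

Social marginal cost = private MC + MEC = 38.48 + 0.47Q.
Set SMC = demand: 38.48 + 0.47Q = 84.54 - 0.75Q → Q* = 37.7541.
Consumer price on the demand curve at Q*: 84.54 − 0.75×37.7541 = 56.2244.

P = €56.22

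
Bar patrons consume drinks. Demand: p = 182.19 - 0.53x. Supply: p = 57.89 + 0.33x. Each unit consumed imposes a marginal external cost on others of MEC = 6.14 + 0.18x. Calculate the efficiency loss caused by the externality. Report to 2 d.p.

Market equilibrium (private): 57.89 + 0.33x = 182.19 - 0.53x → x_m = 144.5349.
Social marginal benefit = demand − MEC = 176.05 - 0.71x.
Set SMB = MC: 176.05 - 0.71x = 57.89 + 0.33x → x* = 113.6154.
Between x* and x_m the wedge MC − SMB runs linearly from 0 to MEC(x_m), so the loss is a triangle.
DWL = ½ × 30.9195 × 32.1563 = 497.1284.

DWL = 497.13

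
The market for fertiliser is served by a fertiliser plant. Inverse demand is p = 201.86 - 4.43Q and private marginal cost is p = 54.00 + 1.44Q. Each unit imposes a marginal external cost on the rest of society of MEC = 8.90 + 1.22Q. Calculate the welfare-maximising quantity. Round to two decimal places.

Social marginal cost = private MC + MEC = 62.90 + 2.66Q.
Set SMC = demand: 62.90 + 2.66Q = 201.86 - 4.43Q → Q* = 19.5994.

Q* = 19.60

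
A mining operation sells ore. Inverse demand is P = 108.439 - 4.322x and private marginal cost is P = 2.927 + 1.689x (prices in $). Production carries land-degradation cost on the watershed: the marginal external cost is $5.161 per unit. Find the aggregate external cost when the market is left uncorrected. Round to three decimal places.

$90.592

Market equilibrium (private): 2.927 + 1.689x = 108.439 - 4.322x → x_m = 17.5532.
Total external cost = MEC × x_m = 5.161 × 17.5532 = 90.5921.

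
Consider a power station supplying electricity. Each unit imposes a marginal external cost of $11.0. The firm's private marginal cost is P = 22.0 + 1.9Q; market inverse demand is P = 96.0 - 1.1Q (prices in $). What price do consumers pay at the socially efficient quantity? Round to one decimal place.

Social marginal cost = private MC + MEC = 33.0 + 1.9Q.
Set SMC = demand: 33.0 + 1.9Q = 96.0 - 1.1Q → Q* = 21.0000.
Consumer price on the demand curve at Q*: 96.0 − 1.1×21.0000 = 72.9000.

P = $72.9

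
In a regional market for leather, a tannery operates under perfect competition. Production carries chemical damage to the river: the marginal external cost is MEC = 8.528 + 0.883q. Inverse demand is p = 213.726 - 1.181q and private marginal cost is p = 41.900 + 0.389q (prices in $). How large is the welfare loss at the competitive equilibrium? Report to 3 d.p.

Market equilibrium (private): 41.900 + 0.389q = 213.726 - 1.181q → q_m = 109.4433.
Social marginal cost = private MC + MEC = 50.428 + 1.272q.
Set SMC = demand: 50.428 + 1.272q = 213.726 - 1.181q → q* = 66.5707.
Between q* and q_m the wedge SMC − demand runs linearly from 0 to MEC(q_m), so the loss is a triangle.
DWL = ½ × 42.8726 × 105.1664 = 2254.3785.

DWL = $2254.379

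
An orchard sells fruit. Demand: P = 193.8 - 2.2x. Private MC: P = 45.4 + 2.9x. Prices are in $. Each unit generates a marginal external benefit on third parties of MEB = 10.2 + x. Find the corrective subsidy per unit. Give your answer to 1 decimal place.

subsidy = $48.9 per unit

Social marginal cost = private MC − MEB = 35.2 + 1.9x.
Set SMC = demand: 35.2 + 1.9x = 193.8 - 2.2x → x* = 38.6829.
The Pigouvian subsidy equals MEB at x*: 10.2 + 1.0×38.6829 = 48.8829.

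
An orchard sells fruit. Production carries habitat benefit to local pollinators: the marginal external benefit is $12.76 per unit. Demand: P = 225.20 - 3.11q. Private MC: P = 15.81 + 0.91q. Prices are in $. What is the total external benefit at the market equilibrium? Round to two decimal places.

$664.63

Market equilibrium (private): 15.81 + 0.91q = 225.20 - 3.11q → q_m = 52.0871.
Total external benefit = MEB × q_m = 12.76 × 52.0871 = 664.6314.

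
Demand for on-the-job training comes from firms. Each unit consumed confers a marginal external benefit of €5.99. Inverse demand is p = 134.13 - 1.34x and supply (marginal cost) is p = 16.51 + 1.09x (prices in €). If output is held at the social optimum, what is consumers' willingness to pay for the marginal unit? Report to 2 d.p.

Social marginal benefit = demand + MEB = 140.12 - 1.34x.
Set SMB = MC: 140.12 - 1.34x = 16.51 + 1.09x → x* = 50.8683.
Consumer price on the demand curve at x*: 134.13 − 1.34×50.8683 = 65.9665.

P = €65.97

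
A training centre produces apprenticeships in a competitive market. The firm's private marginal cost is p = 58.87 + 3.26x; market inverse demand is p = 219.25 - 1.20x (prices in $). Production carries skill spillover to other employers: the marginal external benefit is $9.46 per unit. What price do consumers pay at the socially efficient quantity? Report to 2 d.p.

P = $173.55

Social marginal cost = private MC − MEB = 49.41 + 3.26x.
Set SMC = demand: 49.41 + 3.26x = 219.25 - 1.20x → x* = 38.0807.
Consumer price on the demand curve at x*: 219.25 − 1.20×38.0807 = 173.5532.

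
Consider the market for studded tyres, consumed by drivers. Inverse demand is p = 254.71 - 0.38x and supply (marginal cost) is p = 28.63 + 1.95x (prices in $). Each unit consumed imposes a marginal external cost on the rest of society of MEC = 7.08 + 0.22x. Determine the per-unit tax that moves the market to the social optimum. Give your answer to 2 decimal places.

Social marginal benefit = demand − MEC = 247.63 - 0.60x.
Set SMB = MC: 247.63 - 0.60x = 28.63 + 1.95x → x* = 85.8824.
The Pigouvian tax equals MEC at x*: 7.08 + 0.22×85.8824 = 25.9741.

tax = $25.97 per unit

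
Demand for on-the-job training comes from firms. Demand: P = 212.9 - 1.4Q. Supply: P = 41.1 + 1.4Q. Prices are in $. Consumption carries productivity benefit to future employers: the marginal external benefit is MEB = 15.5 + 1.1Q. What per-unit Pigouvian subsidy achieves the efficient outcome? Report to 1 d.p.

subsidy = $136.7 per unit

Social marginal benefit = demand + MEB = 228.4 - 0.3Q.
Set SMB = MC: 228.4 - 0.3Q = 41.1 + 1.4Q → Q* = 110.1765.
The Pigouvian subsidy equals MEB at Q*: 15.5 + 1.1×110.1765 = 136.6942.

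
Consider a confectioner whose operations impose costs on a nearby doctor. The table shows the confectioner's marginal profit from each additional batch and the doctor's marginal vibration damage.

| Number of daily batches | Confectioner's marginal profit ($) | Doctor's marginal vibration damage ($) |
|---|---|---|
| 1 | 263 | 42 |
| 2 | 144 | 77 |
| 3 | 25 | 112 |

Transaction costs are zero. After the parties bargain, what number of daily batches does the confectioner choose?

Bargaining reaches the level where marginal profit last exceeds marginal vibration damage.
That holds through level 2 (144 ≥ 77) but not at 3 (25 < 112).

2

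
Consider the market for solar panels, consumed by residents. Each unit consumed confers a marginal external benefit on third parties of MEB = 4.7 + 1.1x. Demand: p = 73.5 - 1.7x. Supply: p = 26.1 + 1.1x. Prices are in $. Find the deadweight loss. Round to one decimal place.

DWL = $160.0

Market equilibrium (private): 26.1 + 1.1x = 73.5 - 1.7x → x_m = 16.9286.
Social marginal benefit = demand + MEB = 78.2 - 0.6x.
Set SMB = MC: 78.2 - 0.6x = 26.1 + 1.1x → x* = 30.6471.
Between x* and x_m the wedge SMB − MC runs linearly from 0 to MEB(x_m), so the loss is a triangle.
DWL = ½ × 13.7185 × 23.3214 = 159.9673.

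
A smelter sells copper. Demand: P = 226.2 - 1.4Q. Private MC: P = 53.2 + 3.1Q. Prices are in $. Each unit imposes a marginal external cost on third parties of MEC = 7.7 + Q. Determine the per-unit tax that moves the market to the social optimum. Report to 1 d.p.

Social marginal cost = private MC + MEC = 60.9 + 4.1Q.
Set SMC = demand: 60.9 + 4.1Q = 226.2 - 1.4Q → Q* = 30.0545.
The Pigouvian tax equals MEC at Q*: 7.7 + 1.0×30.0545 = 37.7545.

tax = $37.8 per unit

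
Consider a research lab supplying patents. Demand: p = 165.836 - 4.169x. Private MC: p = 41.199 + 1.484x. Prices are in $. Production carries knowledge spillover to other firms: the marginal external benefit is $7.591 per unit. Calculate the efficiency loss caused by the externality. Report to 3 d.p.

DWL = $5.097

Market equilibrium (private): 41.199 + 1.484x = 165.836 - 4.169x → x_m = 22.0479.
Social marginal cost = private MC − MEB = 33.608 + 1.484x.
Set SMC = demand: 33.608 + 1.484x = 165.836 - 4.169x → x* = 23.3908.
Between x* and x_m the wedge demand − SMC runs linearly from 0 to MEB(x_m), so the loss is a triangle.
DWL = ½ × 1.3429 × 7.5910 = 5.0970.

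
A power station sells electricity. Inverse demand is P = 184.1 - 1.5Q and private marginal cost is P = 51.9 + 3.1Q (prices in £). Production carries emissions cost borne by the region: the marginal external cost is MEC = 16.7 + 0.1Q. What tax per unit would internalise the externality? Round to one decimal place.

tax = £19.2 per unit

Social marginal cost = private MC + MEC = 68.6 + 3.2Q.
Set SMC = demand: 68.6 + 3.2Q = 184.1 - 1.5Q → Q* = 24.5745.
The Pigouvian tax equals MEC at Q*: 16.7 + 0.1×24.5745 = 19.1575.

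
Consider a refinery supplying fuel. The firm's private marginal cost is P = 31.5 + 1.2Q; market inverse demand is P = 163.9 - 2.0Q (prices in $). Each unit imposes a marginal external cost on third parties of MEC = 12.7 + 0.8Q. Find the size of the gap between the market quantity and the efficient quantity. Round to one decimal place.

11.5 units

Market equilibrium (private): 31.5 + 1.2Q = 163.9 - 2.0Q → Q_m = 41.3750.
Social marginal cost = private MC + MEC = 44.2 + 2.0Q.
Set SMC = demand: 44.2 + 2.0Q = 163.9 - 2.0Q → Q* = 29.9250.
Gap = |41.3750 − 29.9250| = 11.4500.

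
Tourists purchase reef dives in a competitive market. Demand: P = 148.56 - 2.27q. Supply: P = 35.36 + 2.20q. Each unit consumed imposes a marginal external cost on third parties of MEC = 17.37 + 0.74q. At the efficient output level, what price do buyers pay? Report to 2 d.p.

P = 106.81

Social marginal benefit = demand − MEC = 131.19 - 3.01q.
Set SMB = MC: 131.19 - 3.01q = 35.36 + 2.20q → q* = 18.3935.
Consumer price on the demand curve at q*: 148.56 − 2.27×18.3935 = 106.8068.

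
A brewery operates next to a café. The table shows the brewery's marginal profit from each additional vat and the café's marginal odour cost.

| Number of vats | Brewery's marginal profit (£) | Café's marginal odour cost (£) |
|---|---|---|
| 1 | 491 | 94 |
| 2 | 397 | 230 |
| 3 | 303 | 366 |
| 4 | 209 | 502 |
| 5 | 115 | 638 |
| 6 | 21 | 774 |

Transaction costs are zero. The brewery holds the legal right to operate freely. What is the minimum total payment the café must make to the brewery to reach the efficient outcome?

£648

Left alone the brewery would choose level 6 (marginal profit stays positive).
Efficient level: k* = 2 (marginal profit ≥ marginal odour cost through 2).
The café must at least cover the brewery's forgone profit from cutting 6→2: 303 + 209 + 115 + 21 = 648.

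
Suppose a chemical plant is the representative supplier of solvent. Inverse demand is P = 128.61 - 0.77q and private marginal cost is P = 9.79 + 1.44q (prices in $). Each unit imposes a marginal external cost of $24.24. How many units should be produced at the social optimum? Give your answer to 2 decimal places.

Social marginal cost = private MC + MEC = 34.03 + 1.44q.
Set SMC = demand: 34.03 + 1.44q = 128.61 - 0.77q → q* = 42.7964.

q* = 42.80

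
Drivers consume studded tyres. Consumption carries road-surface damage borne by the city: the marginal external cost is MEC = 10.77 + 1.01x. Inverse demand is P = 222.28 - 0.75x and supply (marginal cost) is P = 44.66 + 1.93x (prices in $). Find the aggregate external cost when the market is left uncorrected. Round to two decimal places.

$2932.02

Market equilibrium (private): 44.66 + 1.93x = 222.28 - 0.75x → x_m = 66.2761.
Total external cost = ∫₀^{x_m} (10.77 + 1.01x) dx = 10.77×66.2761 + ½×1.01×66.2761² = 2932.0169.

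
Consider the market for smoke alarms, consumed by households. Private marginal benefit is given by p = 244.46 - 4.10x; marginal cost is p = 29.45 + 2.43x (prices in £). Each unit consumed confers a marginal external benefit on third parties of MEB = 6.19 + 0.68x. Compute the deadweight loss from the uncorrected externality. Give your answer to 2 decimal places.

Market equilibrium (private): 29.45 + 2.43x = 244.46 - 4.10x → x_m = 32.9265.
Social marginal benefit = demand + MEB = 250.65 - 3.42x.
Set SMB = MC: 250.65 - 3.42x = 29.45 + 2.43x → x* = 37.8120.
Height of the DWL triangle at x_m is SMB(x_m) − MC(x_m) = MEB(x_m) = 28.5800.
DWL = ½ × 4.8855 × 28.5800 = 69.8138.

DWL = £69.81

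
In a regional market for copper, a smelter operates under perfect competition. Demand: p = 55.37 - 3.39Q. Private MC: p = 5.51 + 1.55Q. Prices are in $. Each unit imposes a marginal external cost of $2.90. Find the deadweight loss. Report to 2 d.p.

Market equilibrium (private): 5.51 + 1.55Q = 55.37 - 3.39Q → Q_m = 10.0931.
Social marginal cost = private MC + MEC = 8.41 + 1.55Q.
Set SMC = demand: 8.41 + 1.55Q = 55.37 - 3.39Q → Q* = 9.5061.
Height of the DWL triangle at Q_m is SMC(Q_m) − demand(Q_m) = MEC(Q_m) = 2.9000.
DWL = ½ × 0.5870 × 2.9000 = 0.8512.

DWL = $0.85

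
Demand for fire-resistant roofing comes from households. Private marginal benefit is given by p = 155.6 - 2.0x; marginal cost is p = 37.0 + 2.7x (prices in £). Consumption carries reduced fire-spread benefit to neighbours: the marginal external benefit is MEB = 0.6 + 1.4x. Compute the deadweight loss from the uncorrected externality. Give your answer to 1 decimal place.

DWL = £195.6

Market equilibrium (private): 37.0 + 2.7x = 155.6 - 2.0x → x_m = 25.2340.
Social marginal benefit = demand + MEB = 156.2 - 0.6x.
Set SMB = MC: 156.2 - 0.6x = 37.0 + 2.7x → x* = 36.1212.
Height of the DWL triangle at x_m is SMB(x_m) − MC(x_m) = MEB(x_m) = 35.9277.
DWL = ½ × 10.8872 × 35.9277 = 195.5760.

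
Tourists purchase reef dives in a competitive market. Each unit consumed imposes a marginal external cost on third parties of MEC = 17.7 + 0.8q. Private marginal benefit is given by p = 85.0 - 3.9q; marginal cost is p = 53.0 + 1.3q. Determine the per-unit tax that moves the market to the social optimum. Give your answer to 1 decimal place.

tax = 19.6 per unit

Social marginal benefit = demand − MEC = 67.3 - 4.7q.
Set SMB = MC: 67.3 - 4.7q = 53.0 + 1.3q → q* = 2.3833.
The Pigouvian tax equals MEC at q*: 17.7 + 0.8×2.3833 = 19.6066.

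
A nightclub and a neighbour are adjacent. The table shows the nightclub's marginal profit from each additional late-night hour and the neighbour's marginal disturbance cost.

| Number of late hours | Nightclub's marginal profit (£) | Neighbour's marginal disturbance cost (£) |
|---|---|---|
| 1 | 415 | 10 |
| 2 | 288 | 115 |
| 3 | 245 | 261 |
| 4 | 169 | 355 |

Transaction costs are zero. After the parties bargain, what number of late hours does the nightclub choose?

Bargaining reaches the level where marginal profit last exceeds marginal disturbance cost.
That holds through level 2 (288 ≥ 115) but not at 3 (245 < 261).

2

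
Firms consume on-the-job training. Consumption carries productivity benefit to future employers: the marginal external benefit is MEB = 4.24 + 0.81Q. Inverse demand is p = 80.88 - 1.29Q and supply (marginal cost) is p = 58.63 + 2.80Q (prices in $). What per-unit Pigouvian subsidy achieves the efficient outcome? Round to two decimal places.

subsidy = $10.78 per unit

Social marginal benefit = demand + MEB = 85.12 - 0.48Q.
Set SMB = MC: 85.12 - 0.48Q = 58.63 + 2.80Q → Q* = 8.0762.
The Pigouvian subsidy equals MEB at Q*: 4.24 + 0.81×8.0762 = 10.7817.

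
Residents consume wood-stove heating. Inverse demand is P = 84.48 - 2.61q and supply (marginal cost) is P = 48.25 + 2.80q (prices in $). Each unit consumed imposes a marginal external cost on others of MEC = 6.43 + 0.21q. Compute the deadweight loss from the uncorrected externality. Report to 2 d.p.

Market equilibrium (private): 48.25 + 2.80q = 84.48 - 2.61q → q_m = 6.6969.
Social marginal benefit = demand − MEC = 78.05 - 2.82q.
Set SMB = MC: 78.05 - 2.82q = 48.25 + 2.80q → q* = 5.3025.
The loss is the area between SMB and MC from q* to q_m; with linear curves that's a triangle of height MEC(q_m).
DWL = ½ × 1.3944 × 7.8363 = 5.4635.

DWL = $5.46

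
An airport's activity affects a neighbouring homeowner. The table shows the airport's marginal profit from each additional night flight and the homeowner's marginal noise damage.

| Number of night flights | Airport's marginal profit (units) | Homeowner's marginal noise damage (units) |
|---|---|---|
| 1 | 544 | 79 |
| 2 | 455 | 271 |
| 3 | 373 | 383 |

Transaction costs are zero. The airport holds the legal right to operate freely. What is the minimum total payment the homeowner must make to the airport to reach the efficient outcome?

Left alone the airport would choose level 3 (marginal profit stays positive).
Efficient level: k* = 2 (marginal profit ≥ marginal noise damage through 2).
The homeowner must at least cover the airport's forgone profit from cutting 3→2: 373 = 373.

373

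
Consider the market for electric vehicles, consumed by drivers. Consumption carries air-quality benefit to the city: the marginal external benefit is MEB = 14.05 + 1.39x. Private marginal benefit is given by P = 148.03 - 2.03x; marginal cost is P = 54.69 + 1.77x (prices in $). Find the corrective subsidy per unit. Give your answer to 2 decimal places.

Social marginal benefit = demand + MEB = 162.08 - 0.64x.
Set SMB = MC: 162.08 - 0.64x = 54.69 + 1.77x → x* = 44.5602.
The Pigouvian subsidy equals MEB at x*: 14.05 + 1.39×44.5602 = 75.9887.

subsidy = $75.99 per unit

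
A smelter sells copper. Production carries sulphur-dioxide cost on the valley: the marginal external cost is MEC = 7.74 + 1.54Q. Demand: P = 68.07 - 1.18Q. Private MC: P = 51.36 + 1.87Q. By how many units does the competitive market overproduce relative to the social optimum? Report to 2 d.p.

3.52 units

Market equilibrium (private): 51.36 + 1.87Q = 68.07 - 1.18Q → Q_m = 5.4787.
Social marginal cost = private MC + MEC = 59.10 + 3.41Q.
Set SMC = demand: 59.10 + 3.41Q = 68.07 - 1.18Q → Q* = 1.9542.
Gap = |5.4787 − 1.9542| = 3.5245.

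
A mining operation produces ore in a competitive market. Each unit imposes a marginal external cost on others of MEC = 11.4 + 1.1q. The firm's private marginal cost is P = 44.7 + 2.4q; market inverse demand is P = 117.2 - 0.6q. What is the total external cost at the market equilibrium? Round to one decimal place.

Market equilibrium (private): 44.7 + 2.4q = 117.2 - 0.6q → q_m = 24.1667.
Total external cost = ∫₀^{q_m} (11.4 + 1.1q) dq = 11.4×24.1667 + ½×1.1×24.1667² = 596.7165.

596.7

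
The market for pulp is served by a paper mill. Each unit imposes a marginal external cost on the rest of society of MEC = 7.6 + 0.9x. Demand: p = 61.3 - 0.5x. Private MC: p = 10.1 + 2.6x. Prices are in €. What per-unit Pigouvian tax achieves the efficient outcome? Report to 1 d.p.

tax = €17.4 per unit

Social marginal cost = private MC + MEC = 17.7 + 3.5x.
Set SMC = demand: 17.7 + 3.5x = 61.3 - 0.5x → x* = 10.9000.
The Pigouvian tax equals MEC at x*: 7.6 + 0.9×10.9000 = 17.4100.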